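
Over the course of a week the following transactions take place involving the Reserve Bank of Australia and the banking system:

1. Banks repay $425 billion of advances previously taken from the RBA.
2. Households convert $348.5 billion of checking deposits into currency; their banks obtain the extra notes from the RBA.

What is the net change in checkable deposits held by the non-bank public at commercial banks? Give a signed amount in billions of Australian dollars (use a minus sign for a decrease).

RBA balance sheet:
  Assets:      Loans to banks −$425B
  Liabilities: Bank reserves −$773.5B, Currency in circulation +$348.5B
Commercial banking system:
  Assets:      Reserves at CB −$773.5B
  Liabilities: Checkable deposits −$348.5B, Borrowings from CB −$425B
So the change in checkable deposits held by the non-bank public at commercial banks is -$348.5 billion.

-$348.5 billion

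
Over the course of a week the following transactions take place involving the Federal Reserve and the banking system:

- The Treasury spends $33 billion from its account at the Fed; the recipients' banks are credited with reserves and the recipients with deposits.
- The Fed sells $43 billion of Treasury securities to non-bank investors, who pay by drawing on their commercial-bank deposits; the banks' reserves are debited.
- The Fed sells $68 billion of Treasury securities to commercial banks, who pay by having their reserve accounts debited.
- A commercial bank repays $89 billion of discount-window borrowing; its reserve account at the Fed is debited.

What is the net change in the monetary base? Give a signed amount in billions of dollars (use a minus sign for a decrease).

Fed balance sheet:
  Assets:      Securities −$111B, Loans to banks −$89B
  Liabilities: Bank reserves −$167B, Government deposits −$33B
Monetary base = currency + reserves: 0 + (−$167B) = -$167 billion.

-$167 billion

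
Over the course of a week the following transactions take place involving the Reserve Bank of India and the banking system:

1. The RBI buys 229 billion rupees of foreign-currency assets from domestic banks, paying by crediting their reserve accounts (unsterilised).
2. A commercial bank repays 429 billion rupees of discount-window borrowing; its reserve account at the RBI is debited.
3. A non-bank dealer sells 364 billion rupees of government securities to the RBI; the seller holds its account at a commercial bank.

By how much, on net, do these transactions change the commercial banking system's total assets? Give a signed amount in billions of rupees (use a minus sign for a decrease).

FX purchase 229 billion rupees: just an asset swap on bank balance sheets → 0.
Discount-window repayment 429 billion rupees: bank balance sheets shrink → −429B.
Asset purchase (from non-banks) 364 billion rupees: bank balance sheets expand → +364B.
Net: 0 − 429 + 364 = -65 billion.

-65 billion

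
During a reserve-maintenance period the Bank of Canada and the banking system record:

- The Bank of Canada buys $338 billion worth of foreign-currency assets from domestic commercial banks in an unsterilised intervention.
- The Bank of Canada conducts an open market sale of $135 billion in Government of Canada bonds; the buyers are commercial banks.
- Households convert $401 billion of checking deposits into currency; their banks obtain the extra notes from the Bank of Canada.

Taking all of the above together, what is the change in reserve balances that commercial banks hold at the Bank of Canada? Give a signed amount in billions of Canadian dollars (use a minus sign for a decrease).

FX purchase $338 billion: the Bank of Canada pays by crediting reserve accounts → +$338B.
OMO sale (to banks) $135 billion: the buying banks pay out of their reserve balances → −$135B.
Currency withdrawal $401 billion: banks swap reserves for currency → −$401B.
Net: 338 − 135 − 401 = -$198 billion.

-$198 billion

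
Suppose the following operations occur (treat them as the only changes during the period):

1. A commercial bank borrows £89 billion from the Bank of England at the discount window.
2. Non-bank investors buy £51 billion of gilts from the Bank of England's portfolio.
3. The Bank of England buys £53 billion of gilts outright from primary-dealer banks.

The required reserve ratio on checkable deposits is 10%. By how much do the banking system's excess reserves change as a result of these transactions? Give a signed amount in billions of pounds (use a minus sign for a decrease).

+£96.1 billion

Discount-window loan £89 billion: reserves +£89B, deposits 0.
Asset sale (to non-banks) £51 billion: reserves −£51B, deposits −£51B.
OMO purchase (from banks) £53 billion: reserves +£53B, deposits 0.
Totals: Δreserves = +£91B, Δdeposits = −£51B.
Δrequired reserves = 10% × −£51B = −£5.1B.
Δexcess reserves = Δreserves − Δrequired = +£91B − (−£5.1B) = +£96.1 billion.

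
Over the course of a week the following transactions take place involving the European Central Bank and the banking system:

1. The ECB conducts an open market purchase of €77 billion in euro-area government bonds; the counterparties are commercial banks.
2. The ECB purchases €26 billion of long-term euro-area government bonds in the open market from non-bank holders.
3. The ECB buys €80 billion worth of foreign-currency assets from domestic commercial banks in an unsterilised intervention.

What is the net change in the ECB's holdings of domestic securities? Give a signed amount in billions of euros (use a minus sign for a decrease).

+€103 billion

OMO purchase (from banks) €77 billion: securities added to the ECB's portfolio → +€77B.
Asset purchase (from non-banks) €26 billion: securities added to the ECB's portfolio → +€26B.
FX purchase €80 billion: the ECB's securities portfolio is untouched → 0.
Net: 77 + 26 + 0 = +€103 billion.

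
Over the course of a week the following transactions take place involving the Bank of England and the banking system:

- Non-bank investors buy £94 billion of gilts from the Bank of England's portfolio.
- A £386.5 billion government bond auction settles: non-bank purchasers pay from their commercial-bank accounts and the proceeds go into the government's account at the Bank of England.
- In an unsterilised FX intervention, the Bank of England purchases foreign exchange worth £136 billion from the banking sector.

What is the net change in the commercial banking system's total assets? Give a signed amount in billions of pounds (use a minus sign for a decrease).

-£480.5 billion

Bank of England balance sheet:
  Assets:      Securities −£94B, Foreign assets +£136B
  Liabilities: Bank reserves −£344.5B, Government deposits +£386.5B
Commercial banking system:
  Assets:      Reserves at CB −£344.5B, Foreign assets −£136B
  Liabilities: Checkable deposits −£480.5B
Change in total bank assets = -£480.5 billion.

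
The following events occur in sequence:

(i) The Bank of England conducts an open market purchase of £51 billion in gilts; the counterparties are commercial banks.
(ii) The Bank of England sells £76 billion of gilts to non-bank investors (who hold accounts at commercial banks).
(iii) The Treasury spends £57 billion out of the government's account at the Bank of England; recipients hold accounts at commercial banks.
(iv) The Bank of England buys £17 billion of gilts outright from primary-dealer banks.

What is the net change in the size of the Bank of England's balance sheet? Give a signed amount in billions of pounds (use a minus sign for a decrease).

-£8 billion

OMO purchase (from banks) £51 billion: a Bank of England asset is acquired → +£51B.
Asset sale (to non-banks) £76 billion: a Bank of England asset is shed → −£76B.
Government spending £57 billion: only the composition of liabilities changes → 0.
OMO purchase (from banks) £17 billion: a Bank of England asset is acquired → +£17B.
Net: 51 − 76 + 0 + 17 = -£8 billion.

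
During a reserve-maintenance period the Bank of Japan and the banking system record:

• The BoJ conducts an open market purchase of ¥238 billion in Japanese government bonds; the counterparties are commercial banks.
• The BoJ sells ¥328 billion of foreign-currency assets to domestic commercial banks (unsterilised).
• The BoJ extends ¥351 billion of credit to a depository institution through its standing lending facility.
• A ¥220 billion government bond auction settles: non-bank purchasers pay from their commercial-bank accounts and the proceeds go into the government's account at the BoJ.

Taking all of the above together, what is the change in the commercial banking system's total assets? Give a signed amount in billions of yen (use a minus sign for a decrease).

+¥131 billion

BoJ balance sheet:
  Assets:      Securities +¥238B, Loans to banks +¥351B, Foreign assets −¥328B
  Liabilities: Bank reserves +¥41B, Government deposits +¥220B
Commercial banking system:
  Assets:      Reserves at CB +¥41B, Securities −¥238B, Foreign assets +¥328B
  Liabilities: Checkable deposits −¥220B, Borrowings from CB +¥351B
Change in total bank assets = +¥131 billion.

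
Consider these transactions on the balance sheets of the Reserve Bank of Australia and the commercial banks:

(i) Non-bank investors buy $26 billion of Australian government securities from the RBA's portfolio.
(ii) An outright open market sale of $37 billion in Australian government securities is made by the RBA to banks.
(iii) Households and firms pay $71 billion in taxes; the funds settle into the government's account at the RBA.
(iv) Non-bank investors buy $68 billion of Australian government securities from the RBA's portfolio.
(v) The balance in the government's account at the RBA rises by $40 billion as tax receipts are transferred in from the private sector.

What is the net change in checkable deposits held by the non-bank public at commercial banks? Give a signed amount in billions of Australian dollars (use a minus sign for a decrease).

-$205 billion

Asset sale (to non-banks) $26 billion: non-bank counterparties' bank balances fall → −$26B.
OMO sale (to banks) $37 billion: the counterparty is a bank, so public deposits are unchanged → 0.
Government account inflow $71 billion: non-bank counterparties' bank balances fall → −$71B.
Asset sale (to non-banks) $68 billion: non-bank counterparties' bank balances fall → −$68B.
Government account inflow $40 billion: non-bank counterparties' bank balances fall → −$40B.
Net: −26 + 0 − 71 − 68 − 40 = -$205 billion.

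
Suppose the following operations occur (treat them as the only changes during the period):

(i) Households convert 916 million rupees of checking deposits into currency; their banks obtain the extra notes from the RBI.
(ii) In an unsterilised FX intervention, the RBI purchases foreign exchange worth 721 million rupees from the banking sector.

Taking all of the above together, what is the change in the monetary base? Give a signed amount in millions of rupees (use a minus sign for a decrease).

Currency withdrawal 916 million rupees: just a shift between currency and reserves — both are base money → 0.
FX purchase 721 million rupees: RBI balance sheet expands → +721M.
Net: 0 + 721 = +721 million.

+721 million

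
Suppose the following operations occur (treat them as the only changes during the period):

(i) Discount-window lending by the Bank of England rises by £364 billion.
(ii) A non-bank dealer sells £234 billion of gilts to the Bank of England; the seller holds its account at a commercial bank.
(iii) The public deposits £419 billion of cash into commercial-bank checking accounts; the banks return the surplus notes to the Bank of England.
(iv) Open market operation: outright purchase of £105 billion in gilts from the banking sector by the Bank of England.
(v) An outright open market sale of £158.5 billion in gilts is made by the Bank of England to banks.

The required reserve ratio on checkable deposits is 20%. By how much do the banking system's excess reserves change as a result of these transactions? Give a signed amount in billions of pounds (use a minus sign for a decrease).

Discount-window loan £364 billion: reserves +£364B, deposits 0.
Asset purchase (from non-banks) £234 billion: reserves +£234B, deposits +£234B.
Currency deposit £419 billion: reserves +£419B, deposits +£419B.
OMO purchase (from banks) £105 billion: reserves +£105B, deposits 0.
OMO sale (to banks) £158.5 billion: reserves −£158.5B, deposits 0.
Totals: Δreserves = +£963.5B, Δdeposits = +£653B.
Δrequired reserves = 20% × +£653B = +£130.6B.
Δexcess reserves = Δreserves − Δrequired = +£963.5B − (+£130.6B) = +£832.9 billion.

+£832.9 billion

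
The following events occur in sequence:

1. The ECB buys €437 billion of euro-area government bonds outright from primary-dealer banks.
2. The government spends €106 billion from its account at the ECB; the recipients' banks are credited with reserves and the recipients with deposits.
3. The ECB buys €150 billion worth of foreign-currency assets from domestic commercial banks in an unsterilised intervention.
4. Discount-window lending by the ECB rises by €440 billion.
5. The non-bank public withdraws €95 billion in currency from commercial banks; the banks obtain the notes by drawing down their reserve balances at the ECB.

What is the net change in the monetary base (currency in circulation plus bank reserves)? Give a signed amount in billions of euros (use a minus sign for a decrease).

+€1133 billion

OMO purchase (from banks) €437 billion: ECB balance sheet expands → +€437B.
Government spending €106 billion: a non-base liability converts back to reserves → +€106B.
FX purchase €150 billion: ECB balance sheet expands → +€150B.
Discount-window loan €440 billion: ECB balance sheet expands → +€440B.
Currency withdrawal €95 billion: just a shift between currency and reserves — both are base money → 0.
Net: 437 + 106 + 150 + 440 + 0 = +€1133 billion.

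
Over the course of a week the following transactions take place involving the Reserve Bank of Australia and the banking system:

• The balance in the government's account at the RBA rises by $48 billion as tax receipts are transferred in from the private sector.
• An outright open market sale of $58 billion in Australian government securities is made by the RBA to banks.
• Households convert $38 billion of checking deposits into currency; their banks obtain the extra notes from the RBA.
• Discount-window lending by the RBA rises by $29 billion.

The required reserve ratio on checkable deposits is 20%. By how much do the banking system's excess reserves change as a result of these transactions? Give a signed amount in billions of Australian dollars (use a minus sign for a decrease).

Government account inflow $48 billion: reserves −$48B, deposits −$48B.
OMO sale (to banks) $58 billion: reserves −$58B, deposits 0.
Currency withdrawal $38 billion: reserves −$38B, deposits −$38B.
Discount-window loan $29 billion: reserves +$29B, deposits 0.
Totals: Δreserves = −$115B, Δdeposits = −$86B.
Δrequired reserves = 20% × −$86B = −$17.2B.
Δexcess reserves = Δreserves − Δrequired = −$115B − (−$17.2B) = -$97.8 billion.

-$97.8 billion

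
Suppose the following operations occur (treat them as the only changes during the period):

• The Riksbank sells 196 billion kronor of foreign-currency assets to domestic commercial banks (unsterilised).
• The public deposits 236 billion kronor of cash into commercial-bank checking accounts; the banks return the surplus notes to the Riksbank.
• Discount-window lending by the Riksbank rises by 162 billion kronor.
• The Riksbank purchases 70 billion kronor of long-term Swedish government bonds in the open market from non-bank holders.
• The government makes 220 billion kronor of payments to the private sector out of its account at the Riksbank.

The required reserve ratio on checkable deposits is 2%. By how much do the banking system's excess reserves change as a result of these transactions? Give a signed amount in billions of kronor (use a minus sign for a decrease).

+481.48 billion

FX sale 196 billion kronor: reserves −196B, deposits 0.
Currency deposit 236 billion kronor: reserves +236B, deposits +236B.
Discount-window loan 162 billion kronor: reserves +162B, deposits 0.
Asset purchase (from non-banks) 70 billion kronor: reserves +70B, deposits +70B.
Government spending 220 billion kronor: reserves +220B, deposits +220B.
Totals: Δreserves = +492B, Δdeposits = +526B.
Δrequired reserves = 2% × +526B = +10.52B.
Δexcess reserves = Δreserves − Δrequired = +492B − (+10.52B) = +481.48 billion.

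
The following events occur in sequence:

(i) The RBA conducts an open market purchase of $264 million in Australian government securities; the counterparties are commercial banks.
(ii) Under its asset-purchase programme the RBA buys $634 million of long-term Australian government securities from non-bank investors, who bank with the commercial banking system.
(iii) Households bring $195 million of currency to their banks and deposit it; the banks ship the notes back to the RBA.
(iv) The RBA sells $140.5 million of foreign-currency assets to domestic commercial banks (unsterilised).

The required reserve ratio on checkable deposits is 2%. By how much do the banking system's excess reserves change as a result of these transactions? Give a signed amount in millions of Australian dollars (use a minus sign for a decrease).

OMO purchase (from banks) $264 million: reserves +$264M, deposits 0.
Asset purchase (from non-banks) $634 million: reserves +$634M, deposits +$634M.
Currency deposit $195 million: reserves +$195M, deposits +$195M.
FX sale $140.5 million: reserves −$140.5M, deposits 0.
Totals: Δreserves = +$952.5M, Δdeposits = +$829M.
Δrequired reserves = 2% × +$829M = +$16.58M.
Δexcess reserves = Δreserves − Δrequired = +$952.5M − (+$16.58M) = +$935.92 million.

+$935.92 million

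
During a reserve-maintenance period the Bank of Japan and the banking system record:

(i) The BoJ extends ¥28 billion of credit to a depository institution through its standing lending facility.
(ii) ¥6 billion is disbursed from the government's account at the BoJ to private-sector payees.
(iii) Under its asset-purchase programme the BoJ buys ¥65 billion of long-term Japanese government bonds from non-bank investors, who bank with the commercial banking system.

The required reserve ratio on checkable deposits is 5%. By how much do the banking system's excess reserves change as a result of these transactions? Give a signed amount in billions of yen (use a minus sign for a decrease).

+¥95.45 billion

Discount-window loan ¥28 billion: reserves +¥28B, deposits 0.
Government spending ¥6 billion: reserves +¥6B, deposits +¥6B.
Asset purchase (from non-banks) ¥65 billion: reserves +¥65B, deposits +¥65B.
Totals: Δreserves = +¥99B, Δdeposits = +¥71B.
Δrequired reserves = 5% × +¥71B = +¥3.55B.
Δexcess reserves = Δreserves − Δrequired = +¥99B − (+¥3.55B) = +¥95.45 billion.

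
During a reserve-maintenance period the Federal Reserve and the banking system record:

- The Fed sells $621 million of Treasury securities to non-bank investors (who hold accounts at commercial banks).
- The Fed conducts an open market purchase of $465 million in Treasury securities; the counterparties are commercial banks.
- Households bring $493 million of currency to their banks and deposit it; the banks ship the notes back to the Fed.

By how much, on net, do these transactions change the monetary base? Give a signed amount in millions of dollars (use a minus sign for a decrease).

-$156 million

Fed balance sheet:
  Assets:      Securities −$156M
  Liabilities: Bank reserves +$337M, Currency in circulation −$493M
Commercial banking system:
  Assets:      Reserves at CB +$337M, Securities −$465M
  Liabilities: Checkable deposits −$128M
Monetary base = currency + reserves: −$493M + (+$337M) = -$156 million.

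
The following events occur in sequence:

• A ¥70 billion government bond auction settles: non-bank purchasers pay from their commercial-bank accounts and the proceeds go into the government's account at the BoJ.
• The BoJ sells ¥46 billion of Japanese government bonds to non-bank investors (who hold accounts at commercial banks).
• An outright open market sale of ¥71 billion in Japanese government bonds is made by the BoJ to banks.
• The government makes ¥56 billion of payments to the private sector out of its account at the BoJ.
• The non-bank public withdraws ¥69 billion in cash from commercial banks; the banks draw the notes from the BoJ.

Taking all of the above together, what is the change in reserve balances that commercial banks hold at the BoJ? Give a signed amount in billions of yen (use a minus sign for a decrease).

-¥200 billion

Government account inflow ¥70 billion: funds move from bank reserves into the government account → −¥70B.
Asset sale (to non-banks) ¥46 billion: the non-bank buyers' banks settle from reserves → −¥46B.
OMO sale (to banks) ¥71 billion: the buying banks pay out of their reserve balances → −¥71B.
Government spending ¥56 billion: government payments flow into bank reserve accounts → +¥56B.
Currency withdrawal ¥69 billion: banks swap reserves for currency → −¥69B.
Net: −70 − 46 − 71 + 56 − 69 = -¥200 billion.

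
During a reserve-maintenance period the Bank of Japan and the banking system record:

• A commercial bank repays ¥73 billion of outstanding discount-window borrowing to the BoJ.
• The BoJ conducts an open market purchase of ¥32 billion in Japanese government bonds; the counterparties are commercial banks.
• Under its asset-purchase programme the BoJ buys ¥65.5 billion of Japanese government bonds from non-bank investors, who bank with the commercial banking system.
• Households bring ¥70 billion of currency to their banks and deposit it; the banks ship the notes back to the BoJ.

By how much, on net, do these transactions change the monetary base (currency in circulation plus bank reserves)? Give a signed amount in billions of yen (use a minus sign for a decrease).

BoJ balance sheet:
  Assets:      Securities +¥97.5B, Loans to banks −¥73B
  Liabilities: Bank reserves +¥94.5B, Currency in circulation −¥70B
Commercial banking system:
  Assets:      Reserves at CB +¥94.5B, Securities −¥32B
  Liabilities: Checkable deposits +¥135.5B, Borrowings from CB −¥73B
Monetary base = currency + reserves: −¥70B + (+¥94.5B) = +¥24.5 billion.

+¥24.5 billion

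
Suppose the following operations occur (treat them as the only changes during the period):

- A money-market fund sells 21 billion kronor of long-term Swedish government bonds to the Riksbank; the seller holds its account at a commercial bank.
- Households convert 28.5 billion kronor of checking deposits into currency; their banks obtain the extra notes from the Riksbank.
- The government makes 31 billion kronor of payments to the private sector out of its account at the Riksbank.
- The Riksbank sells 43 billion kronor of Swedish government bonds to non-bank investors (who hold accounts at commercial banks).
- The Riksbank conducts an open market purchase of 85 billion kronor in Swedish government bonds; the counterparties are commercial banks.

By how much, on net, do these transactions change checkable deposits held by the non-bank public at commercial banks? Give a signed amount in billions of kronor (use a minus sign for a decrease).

-19.5 billion

Asset purchase (from non-banks) 21 billion kronor: non-bank counterparties' bank balances rise → +21B.
Currency withdrawal 28.5 billion kronor: non-bank counterparties' bank balances fall → −28.5B.
Government spending 31 billion kronor: non-bank counterparties' bank balances rise → +31B.
Asset sale (to non-banks) 43 billion kronor: non-bank counterparties' bank balances fall → −43B.
OMO purchase (from banks) 85 billion kronor: the counterparty is a bank, so public deposits are unchanged → 0.
Net: 21 − 28.5 + 31 − 43 + 0 = -19.5 billion.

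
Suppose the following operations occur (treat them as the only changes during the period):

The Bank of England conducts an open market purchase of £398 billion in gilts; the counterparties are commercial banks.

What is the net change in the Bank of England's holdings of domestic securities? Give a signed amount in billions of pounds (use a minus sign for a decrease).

+£398 billion

OMO purchase (from banks) £398 billion: securities added to the Bank of England's portfolio → +£398B.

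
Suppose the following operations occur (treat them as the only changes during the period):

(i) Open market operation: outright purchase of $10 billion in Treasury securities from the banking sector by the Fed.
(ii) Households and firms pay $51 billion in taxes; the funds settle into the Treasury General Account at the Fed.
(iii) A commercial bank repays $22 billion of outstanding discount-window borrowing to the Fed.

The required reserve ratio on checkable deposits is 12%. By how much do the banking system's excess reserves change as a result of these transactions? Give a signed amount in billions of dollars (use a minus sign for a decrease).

OMO purchase (from banks) $10 billion: reserves +$10B, deposits 0.
Government account inflow $51 billion: reserves −$51B, deposits −$51B.
Discount-window repayment $22 billion: reserves −$22B, deposits 0.
Totals: Δreserves = −$63B, Δdeposits = −$51B.
Δrequired reserves = 12% × −$51B = −$6.12B.
Δexcess reserves = Δreserves − Δrequired = −$63B − (−$6.12B) = -$56.88 billion.

-$56.88 billion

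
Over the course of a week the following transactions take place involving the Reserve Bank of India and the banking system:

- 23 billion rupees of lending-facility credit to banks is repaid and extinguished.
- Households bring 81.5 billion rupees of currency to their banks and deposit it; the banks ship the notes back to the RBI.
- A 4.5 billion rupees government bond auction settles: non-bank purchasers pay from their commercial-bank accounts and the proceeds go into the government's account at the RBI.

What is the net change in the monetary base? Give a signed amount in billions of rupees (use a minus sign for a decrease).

-27.5 billion

Discount-window repayment 23 billion rupees: RBI balance sheet contracts → −23B.
Currency deposit 81.5 billion rupees: just a shift between currency and reserves — both are base money → 0.
Government account inflow 4.5 billion rupees: reserves shift to a non-base liability → −4.5B.
Net: −23 + 0 − 4.5 = -27.5 billion.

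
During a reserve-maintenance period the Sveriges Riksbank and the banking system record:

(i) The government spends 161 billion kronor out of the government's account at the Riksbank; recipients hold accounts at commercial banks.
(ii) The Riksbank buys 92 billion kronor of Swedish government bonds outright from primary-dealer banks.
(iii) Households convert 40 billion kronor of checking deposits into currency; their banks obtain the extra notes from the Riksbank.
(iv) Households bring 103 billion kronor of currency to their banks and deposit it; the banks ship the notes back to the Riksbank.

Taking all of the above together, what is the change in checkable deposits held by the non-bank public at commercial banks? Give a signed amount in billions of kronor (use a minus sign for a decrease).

Government spending 161 billion kronor: non-bank counterparties' bank balances rise → +161B.
OMO purchase (from banks) 92 billion kronor: the counterparty is a bank, so public deposits are unchanged → 0.
Currency withdrawal 40 billion kronor: non-bank counterparties' bank balances fall → −40B.
Currency deposit 103 billion kronor: non-bank counterparties' bank balances rise → +103B.
Net: 161 + 0 − 40 + 103 = +224 billion.

+224 billion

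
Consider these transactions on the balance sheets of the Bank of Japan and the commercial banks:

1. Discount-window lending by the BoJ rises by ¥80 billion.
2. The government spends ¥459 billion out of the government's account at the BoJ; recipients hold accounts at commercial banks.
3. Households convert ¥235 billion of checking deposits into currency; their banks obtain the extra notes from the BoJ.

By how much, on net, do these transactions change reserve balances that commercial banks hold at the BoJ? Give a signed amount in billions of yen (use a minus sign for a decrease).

+¥304 billion

Discount-window loan ¥80 billion: the loan is credited to the bank's reserve account → +¥80B.
Government spending ¥459 billion: government payments flow into bank reserve accounts → +¥459B.
Currency withdrawal ¥235 billion: banks swap reserves for currency → −¥235B.
Net: 80 + 459 − 235 = +¥304 billion.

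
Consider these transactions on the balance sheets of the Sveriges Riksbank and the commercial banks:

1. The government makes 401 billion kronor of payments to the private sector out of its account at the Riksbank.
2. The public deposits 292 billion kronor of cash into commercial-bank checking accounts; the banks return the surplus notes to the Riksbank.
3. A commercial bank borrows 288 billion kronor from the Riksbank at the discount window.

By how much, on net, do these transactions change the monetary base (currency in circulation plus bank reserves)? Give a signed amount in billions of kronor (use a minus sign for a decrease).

+689 billion

Riksbank balance sheet:
  Assets:      Loans to banks +288B
  Liabilities: Bank reserves +981B, Currency in circulation −292B, Government deposits −401B
Monetary base = currency + reserves: −292B + (+981B) = +689 billion.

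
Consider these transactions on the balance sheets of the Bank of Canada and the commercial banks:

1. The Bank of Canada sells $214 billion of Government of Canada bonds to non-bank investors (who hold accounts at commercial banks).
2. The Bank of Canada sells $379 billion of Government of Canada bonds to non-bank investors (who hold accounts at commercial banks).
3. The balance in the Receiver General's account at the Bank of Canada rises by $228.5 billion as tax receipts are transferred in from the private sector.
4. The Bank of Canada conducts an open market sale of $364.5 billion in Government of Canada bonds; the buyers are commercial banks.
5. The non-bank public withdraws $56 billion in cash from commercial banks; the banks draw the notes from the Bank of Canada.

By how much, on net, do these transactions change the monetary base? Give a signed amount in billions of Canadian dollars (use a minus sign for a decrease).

-$1186 billion

Asset sale (to non-banks) $214 billion: Bank of Canada balance sheet contracts → −$214B.
Asset sale (to non-banks) $379 billion: Bank of Canada balance sheet contracts → −$379B.
Government account inflow $228.5 billion: reserves shift to a non-base liability → −$228.5B.
OMO sale (to banks) $364.5 billion: Bank of Canada balance sheet contracts → −$364.5B.
Currency withdrawal $56 billion: just a shift between currency and reserves — both are base money → 0.
Net: −214 − 379 − 228.5 − 364.5 + 0 = -$1186 billion.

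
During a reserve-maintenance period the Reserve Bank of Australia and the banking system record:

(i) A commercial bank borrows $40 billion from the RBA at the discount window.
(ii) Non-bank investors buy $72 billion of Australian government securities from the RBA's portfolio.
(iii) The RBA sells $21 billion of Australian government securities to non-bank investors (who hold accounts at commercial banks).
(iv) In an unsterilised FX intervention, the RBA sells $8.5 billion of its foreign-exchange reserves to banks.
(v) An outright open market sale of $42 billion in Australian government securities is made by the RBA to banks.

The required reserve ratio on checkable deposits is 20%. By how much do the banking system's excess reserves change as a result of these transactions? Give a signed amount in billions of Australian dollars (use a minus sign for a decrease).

-$84.9 billion

Discount-window loan $40 billion: reserves +$40B, deposits 0.
Asset sale (to non-banks) $72 billion: reserves −$72B, deposits −$72B.
Asset sale (to non-banks) $21 billion: reserves −$21B, deposits −$21B.
FX sale $8.5 billion: reserves −$8.5B, deposits 0.
OMO sale (to banks) $42 billion: reserves −$42B, deposits 0.
Totals: Δreserves = −$103.5B, Δdeposits = −$93B.
Δrequired reserves = 20% × −$93B = −$18.6B.
Δexcess reserves = Δreserves − Δrequired = −$103.5B − (−$18.6B) = -$84.9 billion.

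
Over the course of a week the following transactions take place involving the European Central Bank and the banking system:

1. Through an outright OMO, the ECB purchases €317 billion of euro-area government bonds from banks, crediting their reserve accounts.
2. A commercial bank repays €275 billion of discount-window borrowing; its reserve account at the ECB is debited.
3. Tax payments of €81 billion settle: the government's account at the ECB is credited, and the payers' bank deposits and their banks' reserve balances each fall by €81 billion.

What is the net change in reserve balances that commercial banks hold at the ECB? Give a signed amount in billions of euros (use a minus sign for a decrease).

ECB balance sheet:
  Assets:      Securities +€317B, Loans to banks −€275B
  Liabilities: Bank reserves −€39B, Government deposits +€81B
So the change in reserve balances that commercial banks hold at the ECB is -€39 billion.

-€39 billion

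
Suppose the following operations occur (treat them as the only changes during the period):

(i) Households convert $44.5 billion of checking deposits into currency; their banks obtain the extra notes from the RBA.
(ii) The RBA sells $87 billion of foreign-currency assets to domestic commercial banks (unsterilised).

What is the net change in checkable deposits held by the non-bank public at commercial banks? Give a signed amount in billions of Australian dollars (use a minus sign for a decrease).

RBA balance sheet:
  Assets:      Foreign assets −$87B
  Liabilities: Bank reserves −$131.5B, Currency in circulation +$44.5B
Commercial banking system:
  Assets:      Reserves at CB −$131.5B, Foreign assets +$87B
  Liabilities: Checkable deposits −$44.5B
So the change in checkable deposits held by the non-bank public at commercial banks is -$44.5 billion.

-$44.5 billion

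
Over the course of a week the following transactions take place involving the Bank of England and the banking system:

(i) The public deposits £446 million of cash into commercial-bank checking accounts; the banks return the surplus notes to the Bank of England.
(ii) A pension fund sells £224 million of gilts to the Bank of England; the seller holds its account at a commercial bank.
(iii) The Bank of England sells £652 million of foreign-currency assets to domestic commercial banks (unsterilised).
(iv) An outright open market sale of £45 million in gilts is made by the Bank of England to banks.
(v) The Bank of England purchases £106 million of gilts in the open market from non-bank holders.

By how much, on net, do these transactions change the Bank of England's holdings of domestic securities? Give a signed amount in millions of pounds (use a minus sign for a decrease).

Currency deposit £446 million: the Bank of England's securities portfolio is untouched → 0.
Asset purchase (from non-banks) £224 million: securities added to the Bank of England's portfolio → +£224M.
FX sale £652 million: the Bank of England's securities portfolio is untouched → 0.
OMO sale (to banks) £45 million: securities removed from the Bank of England's portfolio → −£45M.
Asset purchase (from non-banks) £106 million: securities added to the Bank of England's portfolio → +£106M.
Net: 0 + 224 + 0 − 45 + 106 = +£285 million.

+£285 million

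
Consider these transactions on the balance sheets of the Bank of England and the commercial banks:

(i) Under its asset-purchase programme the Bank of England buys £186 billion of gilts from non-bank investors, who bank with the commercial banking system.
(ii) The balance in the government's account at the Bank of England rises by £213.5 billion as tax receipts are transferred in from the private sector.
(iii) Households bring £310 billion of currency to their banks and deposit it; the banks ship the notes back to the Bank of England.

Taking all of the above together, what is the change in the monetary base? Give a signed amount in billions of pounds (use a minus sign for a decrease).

Asset purchase (from non-banks) £186 billion: Bank of England balance sheet expands → +£186B.
Government account inflow £213.5 billion: reserves shift to a non-base liability → −£213.5B.
Currency deposit £310 billion: just a shift between currency and reserves — both are base money → 0.
Net: 186 − 213.5 + 0 = -£27.5 billion.

-£27.5 billion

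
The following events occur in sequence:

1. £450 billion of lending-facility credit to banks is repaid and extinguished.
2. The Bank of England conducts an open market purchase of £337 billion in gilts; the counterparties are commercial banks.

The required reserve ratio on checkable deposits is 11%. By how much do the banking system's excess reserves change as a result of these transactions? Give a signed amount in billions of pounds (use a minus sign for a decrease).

Discount-window repayment £450 billion: reserves −£450B, deposits 0.
OMO purchase (from banks) £337 billion: reserves +£337B, deposits 0.
Totals: Δreserves = −£113B, Δdeposits = 0.
Δrequired reserves = 11% × 0 = 0.
Δexcess reserves = Δreserves − Δrequired = −£113B − (0) = -£113 billion.

-£113 billion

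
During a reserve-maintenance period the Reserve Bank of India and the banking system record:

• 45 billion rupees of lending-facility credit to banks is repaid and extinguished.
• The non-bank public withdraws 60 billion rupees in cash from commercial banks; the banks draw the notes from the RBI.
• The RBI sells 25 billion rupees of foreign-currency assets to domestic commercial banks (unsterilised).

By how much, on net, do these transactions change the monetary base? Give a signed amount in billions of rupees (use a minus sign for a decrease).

-70 billion

Discount-window repayment 45 billion rupees: RBI balance sheet contracts → −45B.
Currency withdrawal 60 billion rupees: just a shift between currency and reserves — both are base money → 0.
FX sale 25 billion rupees: RBI balance sheet contracts → −25B.
Net: −45 + 0 − 25 = -70 billion.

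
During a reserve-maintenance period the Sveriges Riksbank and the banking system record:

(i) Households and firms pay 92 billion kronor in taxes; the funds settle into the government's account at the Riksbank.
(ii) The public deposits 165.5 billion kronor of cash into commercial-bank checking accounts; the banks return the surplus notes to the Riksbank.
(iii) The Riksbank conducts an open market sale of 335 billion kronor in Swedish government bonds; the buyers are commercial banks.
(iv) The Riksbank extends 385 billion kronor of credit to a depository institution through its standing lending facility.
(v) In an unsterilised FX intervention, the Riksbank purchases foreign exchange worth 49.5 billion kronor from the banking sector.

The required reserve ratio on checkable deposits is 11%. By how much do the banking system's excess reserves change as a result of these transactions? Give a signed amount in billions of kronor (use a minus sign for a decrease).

+164.915 billion

Government account inflow 92 billion kronor: reserves −92B, deposits −92B.
Currency deposit 165.5 billion kronor: reserves +165.5B, deposits +165.5B.
OMO sale (to banks) 335 billion kronor: reserves −335B, deposits 0.
Discount-window loan 385 billion kronor: reserves +385B, deposits 0.
FX purchase 49.5 billion kronor: reserves +49.5B, deposits 0.
Totals: Δreserves = +173B, Δdeposits = +73.5B.
Δrequired reserves = 11% × +73.5B = +8.085B.
Δexcess reserves = Δreserves − Δrequired = +173B − (+8.085B) = +164.915 billion.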